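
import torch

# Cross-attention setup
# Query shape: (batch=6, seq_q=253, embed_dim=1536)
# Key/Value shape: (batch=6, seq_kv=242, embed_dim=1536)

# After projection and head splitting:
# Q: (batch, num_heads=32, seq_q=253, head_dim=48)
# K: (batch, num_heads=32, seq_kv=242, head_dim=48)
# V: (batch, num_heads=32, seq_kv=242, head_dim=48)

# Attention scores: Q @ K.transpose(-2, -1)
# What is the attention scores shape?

Input shape: (6, 253, 1536)
Output shape: (6, 32, 253, 242)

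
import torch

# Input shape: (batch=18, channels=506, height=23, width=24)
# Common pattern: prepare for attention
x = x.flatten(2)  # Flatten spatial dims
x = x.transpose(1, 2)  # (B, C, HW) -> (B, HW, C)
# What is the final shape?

Input shape: (18, 506, 23, 24)
  -> after flatten(2): (18, 506, 552)
Output shape: (18, 552, 506)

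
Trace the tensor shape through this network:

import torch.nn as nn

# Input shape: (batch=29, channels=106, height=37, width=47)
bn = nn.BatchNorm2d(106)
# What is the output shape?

Input shape: (29, 106, 37, 47)
Output shape: (29, 106, 37, 47)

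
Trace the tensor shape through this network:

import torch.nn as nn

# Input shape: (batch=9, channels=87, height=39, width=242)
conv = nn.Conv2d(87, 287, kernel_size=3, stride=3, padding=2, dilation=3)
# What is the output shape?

Input shape: (9, 87, 39, 242)
Output shape: (9, 287, 13, 80)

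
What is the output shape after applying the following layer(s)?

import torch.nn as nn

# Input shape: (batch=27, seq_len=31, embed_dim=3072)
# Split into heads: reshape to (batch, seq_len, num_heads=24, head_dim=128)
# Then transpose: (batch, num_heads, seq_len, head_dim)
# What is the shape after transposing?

Input shape: (27, 31, 3072)
  -> after reshape: (27, 31, 24, 128)
Output shape: (27, 24, 31, 128)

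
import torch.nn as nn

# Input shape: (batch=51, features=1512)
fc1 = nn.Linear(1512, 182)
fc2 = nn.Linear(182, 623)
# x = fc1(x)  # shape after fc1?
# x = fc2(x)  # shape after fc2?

Input shape: (51, 1512)
  -> after fc1: (51, 182)
Output shape: (51, 623)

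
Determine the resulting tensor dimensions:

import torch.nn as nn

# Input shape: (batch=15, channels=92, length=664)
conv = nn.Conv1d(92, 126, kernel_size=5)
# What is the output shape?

Input shape: (15, 92, 664)
Output shape: (15, 126, 660)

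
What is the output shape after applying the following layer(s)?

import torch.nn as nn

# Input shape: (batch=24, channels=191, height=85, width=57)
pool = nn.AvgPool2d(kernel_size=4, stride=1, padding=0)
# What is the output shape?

Input shape: (24, 191, 85, 57)
Output shape: (24, 191, 82, 54)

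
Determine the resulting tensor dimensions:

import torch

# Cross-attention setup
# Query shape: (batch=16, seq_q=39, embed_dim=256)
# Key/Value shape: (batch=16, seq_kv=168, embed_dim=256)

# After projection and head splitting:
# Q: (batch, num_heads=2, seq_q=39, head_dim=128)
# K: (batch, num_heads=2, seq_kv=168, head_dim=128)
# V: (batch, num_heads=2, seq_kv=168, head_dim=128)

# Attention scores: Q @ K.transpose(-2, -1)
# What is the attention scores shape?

Input shape: (16, 39, 256)
Output shape: (16, 2, 39, 168)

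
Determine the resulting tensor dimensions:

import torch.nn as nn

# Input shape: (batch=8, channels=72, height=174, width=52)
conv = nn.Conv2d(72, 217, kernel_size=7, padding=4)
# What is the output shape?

Input shape: (8, 72, 174, 52)
Output shape: (8, 217, 176, 54)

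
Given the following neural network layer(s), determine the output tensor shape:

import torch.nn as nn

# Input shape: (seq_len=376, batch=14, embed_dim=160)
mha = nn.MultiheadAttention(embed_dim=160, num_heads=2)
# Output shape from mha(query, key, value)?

Input shape: (376, 14, 160)
Output shape: (376, 14, 160)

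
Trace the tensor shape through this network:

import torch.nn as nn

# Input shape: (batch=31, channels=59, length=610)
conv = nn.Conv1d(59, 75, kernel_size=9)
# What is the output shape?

Input shape: (31, 59, 610)
Output shape: (31, 75, 602)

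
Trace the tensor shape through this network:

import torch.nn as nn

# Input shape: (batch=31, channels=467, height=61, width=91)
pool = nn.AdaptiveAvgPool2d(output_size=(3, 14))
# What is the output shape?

Input shape: (31, 467, 61, 91)
Output shape: (31, 467, 3, 14)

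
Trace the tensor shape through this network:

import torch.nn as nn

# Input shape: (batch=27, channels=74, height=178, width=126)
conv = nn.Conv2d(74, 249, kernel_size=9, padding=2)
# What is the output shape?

Input shape: (27, 74, 178, 126)
Output shape: (27, 249, 174, 122)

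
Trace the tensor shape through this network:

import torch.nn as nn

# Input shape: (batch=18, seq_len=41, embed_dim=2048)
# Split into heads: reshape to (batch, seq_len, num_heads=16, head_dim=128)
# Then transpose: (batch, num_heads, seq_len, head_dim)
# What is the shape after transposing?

Input shape: (18, 41, 2048)
  -> after reshape: (18, 41, 16, 128)
Output shape: (18, 16, 41, 128)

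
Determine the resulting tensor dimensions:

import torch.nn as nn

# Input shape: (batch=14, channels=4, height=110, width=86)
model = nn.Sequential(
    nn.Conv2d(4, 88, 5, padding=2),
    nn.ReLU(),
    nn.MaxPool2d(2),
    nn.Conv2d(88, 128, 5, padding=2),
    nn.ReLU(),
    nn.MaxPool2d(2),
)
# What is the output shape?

Input shape: (14, 4, 110, 86)
  -> after first Conv2d: (14, 88, 110, 86)
  -> after first MaxPool2d: (14, 88, 55, 43)
  -> after second Conv2d: (14, 128, 55, 43)
Output shape: (14, 128, 27, 21)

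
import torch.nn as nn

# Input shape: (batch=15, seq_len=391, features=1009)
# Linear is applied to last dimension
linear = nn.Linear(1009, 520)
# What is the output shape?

Input shape: (15, 391, 1009)
Output shape: (15, 391, 520)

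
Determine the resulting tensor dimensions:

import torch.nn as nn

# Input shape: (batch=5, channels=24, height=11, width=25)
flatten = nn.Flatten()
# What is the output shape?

Input shape: (5, 24, 11, 25)
Output shape: (5, 6600)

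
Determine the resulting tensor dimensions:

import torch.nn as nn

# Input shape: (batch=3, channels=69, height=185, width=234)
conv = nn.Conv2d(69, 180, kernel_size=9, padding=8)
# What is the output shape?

Input shape: (3, 69, 185, 234)
Output shape: (3, 180, 193, 242)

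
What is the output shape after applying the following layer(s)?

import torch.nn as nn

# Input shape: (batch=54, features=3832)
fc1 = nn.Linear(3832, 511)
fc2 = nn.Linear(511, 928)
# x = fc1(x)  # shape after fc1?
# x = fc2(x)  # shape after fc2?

Input shape: (54, 3832)
  -> after fc1: (54, 511)
Output shape: (54, 928)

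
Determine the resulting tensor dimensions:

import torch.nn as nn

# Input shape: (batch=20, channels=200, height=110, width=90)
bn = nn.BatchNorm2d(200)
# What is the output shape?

Input shape: (20, 200, 110, 90)
Output shape: (20, 200, 110, 90)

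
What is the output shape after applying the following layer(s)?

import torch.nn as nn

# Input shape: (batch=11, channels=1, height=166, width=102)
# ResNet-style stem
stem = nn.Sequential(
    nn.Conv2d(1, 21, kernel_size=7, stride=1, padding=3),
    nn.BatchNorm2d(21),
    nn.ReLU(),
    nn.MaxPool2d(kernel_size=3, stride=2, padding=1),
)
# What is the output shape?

Input shape: (11, 1, 166, 102)
  -> after Conv2d 7x7 stride=1: (11, 21, 166, 102)
Output shape: (11, 21, 83, 51)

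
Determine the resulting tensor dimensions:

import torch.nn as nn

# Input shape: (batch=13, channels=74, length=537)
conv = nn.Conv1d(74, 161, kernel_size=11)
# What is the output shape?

Input shape: (13, 74, 537)
Output shape: (13, 161, 527)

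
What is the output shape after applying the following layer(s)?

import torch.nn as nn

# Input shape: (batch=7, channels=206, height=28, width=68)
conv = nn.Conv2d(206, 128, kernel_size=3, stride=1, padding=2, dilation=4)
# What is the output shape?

Input shape: (7, 206, 28, 68)
Output shape: (7, 128, 24, 64)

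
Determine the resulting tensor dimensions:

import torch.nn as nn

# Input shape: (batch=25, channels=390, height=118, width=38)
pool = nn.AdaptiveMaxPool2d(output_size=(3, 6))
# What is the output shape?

Input shape: (25, 390, 118, 38)
Output shape: (25, 390, 3, 6)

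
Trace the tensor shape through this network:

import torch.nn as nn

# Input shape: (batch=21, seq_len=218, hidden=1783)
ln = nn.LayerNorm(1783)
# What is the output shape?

Input shape: (21, 218, 1783)
Output shape: (21, 218, 1783)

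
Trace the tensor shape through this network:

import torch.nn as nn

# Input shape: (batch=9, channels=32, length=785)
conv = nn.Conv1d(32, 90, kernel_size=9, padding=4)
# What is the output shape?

Input shape: (9, 32, 785)
Output shape: (9, 90, 785)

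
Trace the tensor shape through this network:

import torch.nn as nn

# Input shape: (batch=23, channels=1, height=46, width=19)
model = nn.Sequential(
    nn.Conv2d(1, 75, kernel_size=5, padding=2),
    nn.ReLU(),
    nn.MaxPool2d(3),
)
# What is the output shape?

Input shape: (23, 1, 46, 19)
  -> after Conv2d: (23, 75, 46, 19)
  -> after ReLU: (23, 75, 46, 19)
Output shape: (23, 75, 15, 6)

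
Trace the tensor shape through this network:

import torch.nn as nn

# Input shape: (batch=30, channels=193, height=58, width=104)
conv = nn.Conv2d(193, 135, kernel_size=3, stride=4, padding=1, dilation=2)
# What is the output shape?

Input shape: (30, 193, 58, 104)
Output shape: (30, 135, 14, 26)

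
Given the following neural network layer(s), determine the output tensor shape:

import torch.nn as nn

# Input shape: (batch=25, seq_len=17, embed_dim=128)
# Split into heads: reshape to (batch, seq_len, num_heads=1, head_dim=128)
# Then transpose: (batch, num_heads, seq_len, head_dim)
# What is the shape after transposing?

Input shape: (25, 17, 128)
  -> after reshape: (25, 17, 1, 128)
Output shape: (25, 1, 17, 128)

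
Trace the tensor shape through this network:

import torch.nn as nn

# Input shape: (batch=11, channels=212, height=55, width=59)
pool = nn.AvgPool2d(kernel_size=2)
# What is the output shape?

Input shape: (11, 212, 55, 59)
Output shape: (11, 212, 27, 29)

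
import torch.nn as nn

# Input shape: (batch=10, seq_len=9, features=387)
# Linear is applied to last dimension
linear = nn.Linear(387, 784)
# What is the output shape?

Input shape: (10, 9, 387)
Output shape: (10, 9, 784)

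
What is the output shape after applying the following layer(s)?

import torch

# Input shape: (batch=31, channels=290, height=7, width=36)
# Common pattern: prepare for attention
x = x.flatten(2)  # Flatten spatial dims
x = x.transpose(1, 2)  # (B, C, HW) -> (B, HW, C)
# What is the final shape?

Input shape: (31, 290, 7, 36)
  -> after flatten(2): (31, 290, 252)
Output shape: (31, 252, 290)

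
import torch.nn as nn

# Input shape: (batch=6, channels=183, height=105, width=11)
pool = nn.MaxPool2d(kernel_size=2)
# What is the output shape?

Input shape: (6, 183, 105, 11)
Output shape: (6, 183, 52, 5)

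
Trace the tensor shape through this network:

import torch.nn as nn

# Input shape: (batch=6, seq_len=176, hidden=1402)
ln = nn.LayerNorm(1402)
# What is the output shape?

Input shape: (6, 176, 1402)
Output shape: (6, 176, 1402)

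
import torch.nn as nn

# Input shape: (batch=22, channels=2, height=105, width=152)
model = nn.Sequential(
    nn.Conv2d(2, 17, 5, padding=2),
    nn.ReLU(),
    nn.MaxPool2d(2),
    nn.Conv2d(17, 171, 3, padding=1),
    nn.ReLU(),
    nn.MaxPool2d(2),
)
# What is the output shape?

Input shape: (22, 2, 105, 152)
  -> after first Conv2d: (22, 17, 105, 152)
  -> after first MaxPool2d: (22, 17, 52, 76)
  -> after second Conv2d: (22, 171, 52, 76)
Output shape: (22, 171, 26, 38)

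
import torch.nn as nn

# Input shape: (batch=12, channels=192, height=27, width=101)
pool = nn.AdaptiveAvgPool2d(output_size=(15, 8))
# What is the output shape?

Input shape: (12, 192, 27, 101)
Output shape: (12, 192, 15, 8)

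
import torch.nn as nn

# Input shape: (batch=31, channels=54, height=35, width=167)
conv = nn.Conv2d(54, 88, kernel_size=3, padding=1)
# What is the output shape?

Input shape: (31, 54, 35, 167)
Output shape: (31, 88, 35, 167)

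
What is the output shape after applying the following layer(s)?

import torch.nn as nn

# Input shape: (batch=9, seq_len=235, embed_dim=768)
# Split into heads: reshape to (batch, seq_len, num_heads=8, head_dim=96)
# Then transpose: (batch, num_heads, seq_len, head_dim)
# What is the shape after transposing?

Input shape: (9, 235, 768)
  -> after reshape: (9, 235, 8, 96)
Output shape: (9, 8, 235, 96)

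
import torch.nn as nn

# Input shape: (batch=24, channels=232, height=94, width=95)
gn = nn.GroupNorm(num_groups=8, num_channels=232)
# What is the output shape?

Input shape: (24, 232, 94, 95)
Output shape: (24, 232, 94, 95)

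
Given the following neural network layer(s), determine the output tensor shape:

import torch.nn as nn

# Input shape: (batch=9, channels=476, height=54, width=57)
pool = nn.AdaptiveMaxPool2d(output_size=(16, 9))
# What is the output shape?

Input shape: (9, 476, 54, 57)
Output shape: (9, 476, 16, 9)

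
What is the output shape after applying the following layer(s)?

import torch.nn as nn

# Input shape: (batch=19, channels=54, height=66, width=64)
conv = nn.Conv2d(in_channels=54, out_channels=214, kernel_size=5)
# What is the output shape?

Input shape: (19, 54, 66, 64)
Output shape: (19, 214, 62, 60)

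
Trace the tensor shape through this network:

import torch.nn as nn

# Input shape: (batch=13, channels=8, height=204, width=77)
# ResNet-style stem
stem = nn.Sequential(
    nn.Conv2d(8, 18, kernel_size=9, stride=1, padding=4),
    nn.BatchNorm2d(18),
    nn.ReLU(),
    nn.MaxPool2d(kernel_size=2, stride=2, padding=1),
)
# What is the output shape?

Input shape: (13, 8, 204, 77)
  -> after Conv2d 9x9 stride=1: (13, 18, 204, 77)
Output shape: (13, 18, 103, 39)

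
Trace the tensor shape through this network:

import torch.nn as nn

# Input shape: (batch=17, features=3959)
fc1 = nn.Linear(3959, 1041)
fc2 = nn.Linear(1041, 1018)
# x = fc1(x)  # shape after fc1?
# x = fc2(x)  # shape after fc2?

Input shape: (17, 3959)
  -> after fc1: (17, 1041)
Output shape: (17, 1018)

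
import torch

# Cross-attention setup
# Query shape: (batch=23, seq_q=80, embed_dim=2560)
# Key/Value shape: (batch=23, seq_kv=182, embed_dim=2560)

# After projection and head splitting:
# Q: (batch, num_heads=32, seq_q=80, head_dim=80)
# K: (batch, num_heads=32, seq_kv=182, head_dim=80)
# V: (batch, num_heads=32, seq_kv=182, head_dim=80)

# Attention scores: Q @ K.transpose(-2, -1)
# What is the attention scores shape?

Input shape: (23, 80, 2560)
Output shape: (23, 32, 80, 182)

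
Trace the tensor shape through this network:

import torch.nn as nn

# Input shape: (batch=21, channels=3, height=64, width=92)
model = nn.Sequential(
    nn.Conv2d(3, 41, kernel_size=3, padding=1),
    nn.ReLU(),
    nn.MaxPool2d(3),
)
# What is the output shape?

Input shape: (21, 3, 64, 92)
  -> after Conv2d: (21, 41, 64, 92)
  -> after ReLU: (21, 41, 64, 92)
Output shape: (21, 41, 21, 30)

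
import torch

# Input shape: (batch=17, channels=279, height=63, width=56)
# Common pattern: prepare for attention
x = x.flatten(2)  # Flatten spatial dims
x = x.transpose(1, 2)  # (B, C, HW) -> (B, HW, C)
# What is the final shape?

Input shape: (17, 279, 63, 56)
  -> after flatten(2): (17, 279, 3528)
Output shape: (17, 3528, 279)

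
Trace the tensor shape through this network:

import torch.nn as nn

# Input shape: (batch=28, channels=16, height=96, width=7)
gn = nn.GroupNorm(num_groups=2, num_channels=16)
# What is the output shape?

Input shape: (28, 16, 96, 7)
Output shape: (28, 16, 96, 7)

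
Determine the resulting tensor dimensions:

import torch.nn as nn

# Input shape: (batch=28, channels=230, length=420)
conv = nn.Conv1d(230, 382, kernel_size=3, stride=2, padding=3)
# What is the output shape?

Input shape: (28, 230, 420)
Output shape: (28, 382, 212)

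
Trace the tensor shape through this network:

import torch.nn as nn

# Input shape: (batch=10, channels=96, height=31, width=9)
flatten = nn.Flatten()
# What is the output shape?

Input shape: (10, 96, 31, 9)
Output shape: (10, 26784)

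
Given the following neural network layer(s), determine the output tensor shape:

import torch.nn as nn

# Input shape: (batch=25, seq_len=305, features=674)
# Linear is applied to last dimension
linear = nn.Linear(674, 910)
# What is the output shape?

Input shape: (25, 305, 674)
Output shape: (25, 305, 910)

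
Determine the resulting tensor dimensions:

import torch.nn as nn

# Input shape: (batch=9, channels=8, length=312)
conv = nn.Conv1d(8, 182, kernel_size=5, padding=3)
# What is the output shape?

Input shape: (9, 8, 312)
Output shape: (9, 182, 314)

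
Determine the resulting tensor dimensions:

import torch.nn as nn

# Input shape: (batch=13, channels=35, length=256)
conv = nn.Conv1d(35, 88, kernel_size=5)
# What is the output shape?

Input shape: (13, 35, 256)
Output shape: (13, 88, 252)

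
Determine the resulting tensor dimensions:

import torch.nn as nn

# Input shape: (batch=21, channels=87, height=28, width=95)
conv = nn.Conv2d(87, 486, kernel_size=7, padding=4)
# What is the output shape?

Input shape: (21, 87, 28, 95)
Output shape: (21, 486, 30, 97)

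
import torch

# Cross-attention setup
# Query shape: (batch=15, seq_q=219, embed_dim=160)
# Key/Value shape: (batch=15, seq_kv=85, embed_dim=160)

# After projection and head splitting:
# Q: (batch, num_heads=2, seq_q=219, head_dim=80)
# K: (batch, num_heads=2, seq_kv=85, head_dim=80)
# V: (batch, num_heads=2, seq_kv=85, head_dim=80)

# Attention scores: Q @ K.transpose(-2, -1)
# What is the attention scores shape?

Input shape: (15, 219, 160)
Output shape: (15, 2, 219, 85)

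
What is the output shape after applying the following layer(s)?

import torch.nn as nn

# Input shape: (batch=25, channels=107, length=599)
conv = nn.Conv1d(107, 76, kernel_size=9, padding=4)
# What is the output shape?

Input shape: (25, 107, 599)
Output shape: (25, 76, 599)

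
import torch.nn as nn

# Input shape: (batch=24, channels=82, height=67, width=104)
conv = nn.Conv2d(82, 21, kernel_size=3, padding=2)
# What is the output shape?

Input shape: (24, 82, 67, 104)
Output shape: (24, 21, 69, 106)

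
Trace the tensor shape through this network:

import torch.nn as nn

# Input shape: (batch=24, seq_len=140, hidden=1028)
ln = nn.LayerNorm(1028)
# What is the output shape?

Input shape: (24, 140, 1028)
Output shape: (24, 140, 1028)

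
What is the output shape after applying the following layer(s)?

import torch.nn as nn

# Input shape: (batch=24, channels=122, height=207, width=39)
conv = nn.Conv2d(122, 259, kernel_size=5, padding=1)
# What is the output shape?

Input shape: (24, 122, 207, 39)
Output shape: (24, 259, 205, 37)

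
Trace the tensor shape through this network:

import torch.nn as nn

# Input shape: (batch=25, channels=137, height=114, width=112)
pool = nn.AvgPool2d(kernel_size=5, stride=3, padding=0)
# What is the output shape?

Input shape: (25, 137, 114, 112)
Output shape: (25, 137, 37, 36)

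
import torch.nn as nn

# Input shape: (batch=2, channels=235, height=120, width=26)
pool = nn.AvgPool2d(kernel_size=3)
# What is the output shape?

Input shape: (2, 235, 120, 26)
Output shape: (2, 235, 40, 8)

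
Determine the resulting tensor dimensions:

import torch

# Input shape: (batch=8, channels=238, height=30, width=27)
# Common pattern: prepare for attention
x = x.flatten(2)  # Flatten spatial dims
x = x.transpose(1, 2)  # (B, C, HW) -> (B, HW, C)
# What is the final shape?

Input shape: (8, 238, 30, 27)
  -> after flatten(2): (8, 238, 810)
Output shape: (8, 810, 238)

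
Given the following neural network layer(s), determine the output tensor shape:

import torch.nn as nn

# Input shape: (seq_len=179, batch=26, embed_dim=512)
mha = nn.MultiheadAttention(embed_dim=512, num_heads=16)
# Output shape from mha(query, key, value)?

Input shape: (179, 26, 512)
Output shape: (179, 26, 512)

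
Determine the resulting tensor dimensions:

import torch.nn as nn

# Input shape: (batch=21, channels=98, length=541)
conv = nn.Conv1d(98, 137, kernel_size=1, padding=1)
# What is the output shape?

Input shape: (21, 98, 541)
Output shape: (21, 137, 543)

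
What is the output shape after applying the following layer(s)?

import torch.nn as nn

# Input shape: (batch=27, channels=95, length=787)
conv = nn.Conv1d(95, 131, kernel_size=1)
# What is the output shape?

Input shape: (27, 95, 787)
Output shape: (27, 131, 787)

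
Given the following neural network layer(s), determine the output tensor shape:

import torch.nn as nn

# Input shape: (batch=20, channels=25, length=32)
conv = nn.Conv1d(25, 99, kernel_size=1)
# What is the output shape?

Input shape: (20, 25, 32)
Output shape: (20, 99, 32)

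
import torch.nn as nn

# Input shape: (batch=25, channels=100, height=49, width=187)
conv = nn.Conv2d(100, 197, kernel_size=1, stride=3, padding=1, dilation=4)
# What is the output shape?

Input shape: (25, 100, 49, 187)
Output shape: (25, 197, 17, 63)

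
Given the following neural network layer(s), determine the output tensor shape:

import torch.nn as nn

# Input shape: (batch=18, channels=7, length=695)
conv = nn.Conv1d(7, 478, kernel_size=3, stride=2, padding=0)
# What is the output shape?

Input shape: (18, 7, 695)
Output shape: (18, 478, 347)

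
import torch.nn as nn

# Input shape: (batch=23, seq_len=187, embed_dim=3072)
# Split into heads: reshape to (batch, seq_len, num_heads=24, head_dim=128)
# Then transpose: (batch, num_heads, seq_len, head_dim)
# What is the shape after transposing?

Input shape: (23, 187, 3072)
  -> after reshape: (23, 187, 24, 128)
Output shape: (23, 24, 187, 128)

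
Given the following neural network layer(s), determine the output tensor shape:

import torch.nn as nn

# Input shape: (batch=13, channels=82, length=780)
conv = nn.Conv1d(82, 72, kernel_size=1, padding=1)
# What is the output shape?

Input shape: (13, 82, 780)
Output shape: (13, 72, 782)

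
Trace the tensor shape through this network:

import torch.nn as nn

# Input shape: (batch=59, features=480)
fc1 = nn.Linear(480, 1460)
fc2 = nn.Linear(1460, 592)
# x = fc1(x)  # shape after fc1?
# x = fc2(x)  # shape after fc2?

Input shape: (59, 480)
  -> after fc1: (59, 1460)
Output shape: (59, 592)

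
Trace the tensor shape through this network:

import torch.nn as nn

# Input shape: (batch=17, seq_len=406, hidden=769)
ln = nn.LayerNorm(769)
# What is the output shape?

Input shape: (17, 406, 769)
Output shape: (17, 406, 769)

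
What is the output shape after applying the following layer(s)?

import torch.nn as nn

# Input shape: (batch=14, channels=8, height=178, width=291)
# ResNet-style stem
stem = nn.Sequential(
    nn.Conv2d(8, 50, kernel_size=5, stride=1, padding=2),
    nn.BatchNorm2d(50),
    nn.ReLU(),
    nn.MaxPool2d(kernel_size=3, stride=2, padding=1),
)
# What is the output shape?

Input shape: (14, 8, 178, 291)
  -> after Conv2d 5x5 stride=1: (14, 50, 178, 291)
Output shape: (14, 50, 89, 146)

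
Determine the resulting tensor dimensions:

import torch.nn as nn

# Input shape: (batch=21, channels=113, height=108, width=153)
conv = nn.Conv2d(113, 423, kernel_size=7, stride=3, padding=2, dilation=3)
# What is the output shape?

Input shape: (21, 113, 108, 153)
Output shape: (21, 423, 32, 47)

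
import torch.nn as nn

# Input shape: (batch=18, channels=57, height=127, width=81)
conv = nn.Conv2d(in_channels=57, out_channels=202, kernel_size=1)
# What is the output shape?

Input shape: (18, 57, 127, 81)
Output shape: (18, 202, 127, 81)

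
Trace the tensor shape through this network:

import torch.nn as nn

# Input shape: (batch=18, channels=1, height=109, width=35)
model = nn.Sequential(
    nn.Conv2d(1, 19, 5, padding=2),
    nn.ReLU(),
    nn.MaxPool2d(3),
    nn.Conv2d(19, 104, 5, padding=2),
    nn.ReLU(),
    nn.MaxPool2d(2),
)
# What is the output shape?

Input shape: (18, 1, 109, 35)
  -> after first Conv2d: (18, 19, 109, 35)
  -> after first MaxPool2d: (18, 19, 36, 11)
  -> after second Conv2d: (18, 104, 36, 11)
Output shape: (18, 104, 18, 5)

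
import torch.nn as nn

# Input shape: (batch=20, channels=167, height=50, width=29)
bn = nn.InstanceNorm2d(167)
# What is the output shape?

Input shape: (20, 167, 50, 29)
Output shape: (20, 167, 50, 29)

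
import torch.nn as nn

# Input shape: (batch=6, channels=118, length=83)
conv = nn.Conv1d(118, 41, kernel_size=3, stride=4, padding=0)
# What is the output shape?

Input shape: (6, 118, 83)
Output shape: (6, 41, 21)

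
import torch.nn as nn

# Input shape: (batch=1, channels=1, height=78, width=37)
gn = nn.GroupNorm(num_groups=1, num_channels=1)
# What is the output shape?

Input shape: (1, 1, 78, 37)
Output shape: (1, 1, 78, 37)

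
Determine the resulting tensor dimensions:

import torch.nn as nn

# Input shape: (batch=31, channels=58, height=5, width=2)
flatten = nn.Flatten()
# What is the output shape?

Input shape: (31, 58, 5, 2)
Output shape: (31, 580)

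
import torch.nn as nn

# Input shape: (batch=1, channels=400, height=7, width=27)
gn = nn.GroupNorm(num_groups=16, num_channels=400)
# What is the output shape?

Input shape: (1, 400, 7, 27)
Output shape: (1, 400, 7, 27)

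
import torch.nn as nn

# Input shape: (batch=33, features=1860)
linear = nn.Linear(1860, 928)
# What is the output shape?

Input shape: (33, 1860)
Output shape: (33, 928)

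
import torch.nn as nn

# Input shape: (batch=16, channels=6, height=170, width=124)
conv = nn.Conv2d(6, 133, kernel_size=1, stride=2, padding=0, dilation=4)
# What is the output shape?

Input shape: (16, 6, 170, 124)
Output shape: (16, 133, 85, 62)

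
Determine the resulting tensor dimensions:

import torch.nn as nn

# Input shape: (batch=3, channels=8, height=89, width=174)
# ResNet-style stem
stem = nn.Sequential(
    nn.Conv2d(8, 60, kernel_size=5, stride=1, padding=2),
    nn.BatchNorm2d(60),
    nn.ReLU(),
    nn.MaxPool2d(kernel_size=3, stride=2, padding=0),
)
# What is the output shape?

Input shape: (3, 8, 89, 174)
  -> after Conv2d 5x5 stride=1: (3, 60, 89, 174)
Output shape: (3, 60, 44, 86)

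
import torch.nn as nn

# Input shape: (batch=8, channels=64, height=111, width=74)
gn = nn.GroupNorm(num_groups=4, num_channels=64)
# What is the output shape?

Input shape: (8, 64, 111, 74)
Output shape: (8, 64, 111, 74)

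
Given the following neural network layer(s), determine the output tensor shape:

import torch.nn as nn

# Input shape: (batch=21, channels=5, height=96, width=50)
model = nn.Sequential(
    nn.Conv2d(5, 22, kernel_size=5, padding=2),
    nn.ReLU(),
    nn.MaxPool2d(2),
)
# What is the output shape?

Input shape: (21, 5, 96, 50)
  -> after Conv2d: (21, 22, 96, 50)
  -> after ReLU: (21, 22, 96, 50)
Output shape: (21, 22, 48, 25)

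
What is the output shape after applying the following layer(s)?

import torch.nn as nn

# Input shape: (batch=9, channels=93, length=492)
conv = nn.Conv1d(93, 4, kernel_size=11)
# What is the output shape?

Input shape: (9, 93, 492)
Output shape: (9, 4, 482)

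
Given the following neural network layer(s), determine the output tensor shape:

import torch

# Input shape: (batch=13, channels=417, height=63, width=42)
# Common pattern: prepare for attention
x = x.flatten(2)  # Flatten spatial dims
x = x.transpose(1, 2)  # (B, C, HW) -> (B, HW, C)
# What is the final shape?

Input shape: (13, 417, 63, 42)
  -> after flatten(2): (13, 417, 2646)
Output shape: (13, 2646, 417)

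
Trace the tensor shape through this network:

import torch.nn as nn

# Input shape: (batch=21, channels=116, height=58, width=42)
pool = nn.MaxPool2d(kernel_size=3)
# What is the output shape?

Input shape: (21, 116, 58, 42)
Output shape: (21, 116, 19, 14)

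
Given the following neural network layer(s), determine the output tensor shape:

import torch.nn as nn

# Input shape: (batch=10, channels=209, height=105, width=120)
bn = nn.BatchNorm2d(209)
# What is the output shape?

Input shape: (10, 209, 105, 120)
Output shape: (10, 209, 105, 120)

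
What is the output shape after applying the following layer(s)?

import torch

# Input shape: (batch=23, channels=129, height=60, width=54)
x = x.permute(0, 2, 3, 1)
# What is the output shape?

Input shape: (23, 129, 60, 54)
Output shape: (23, 60, 54, 129)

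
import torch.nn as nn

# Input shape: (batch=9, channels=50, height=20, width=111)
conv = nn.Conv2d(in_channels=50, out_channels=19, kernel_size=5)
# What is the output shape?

Input shape: (9, 50, 20, 111)
Output shape: (9, 19, 16, 107)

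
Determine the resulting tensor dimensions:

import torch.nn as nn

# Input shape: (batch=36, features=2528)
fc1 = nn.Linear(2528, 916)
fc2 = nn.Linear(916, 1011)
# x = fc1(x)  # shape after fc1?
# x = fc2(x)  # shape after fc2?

Input shape: (36, 2528)
  -> after fc1: (36, 916)
Output shape: (36, 1011)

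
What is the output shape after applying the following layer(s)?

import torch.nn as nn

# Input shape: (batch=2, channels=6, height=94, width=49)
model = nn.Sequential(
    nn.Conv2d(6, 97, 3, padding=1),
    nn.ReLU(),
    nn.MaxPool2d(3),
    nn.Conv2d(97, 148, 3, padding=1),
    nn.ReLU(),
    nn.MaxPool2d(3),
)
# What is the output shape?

Input shape: (2, 6, 94, 49)
  -> after first Conv2d: (2, 97, 94, 49)
  -> after first MaxPool2d: (2, 97, 31, 16)
  -> after second Conv2d: (2, 148, 31, 16)
Output shape: (2, 148, 10, 5)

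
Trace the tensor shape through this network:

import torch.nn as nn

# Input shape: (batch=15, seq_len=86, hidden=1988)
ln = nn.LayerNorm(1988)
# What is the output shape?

Input shape: (15, 86, 1988)
Output shape: (15, 86, 1988)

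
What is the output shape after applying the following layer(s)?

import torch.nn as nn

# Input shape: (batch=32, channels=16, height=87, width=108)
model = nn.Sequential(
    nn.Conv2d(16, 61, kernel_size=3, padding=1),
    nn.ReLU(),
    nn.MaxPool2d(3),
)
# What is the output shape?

Input shape: (32, 16, 87, 108)
  -> after Conv2d: (32, 61, 87, 108)
  -> after ReLU: (32, 61, 87, 108)
Output shape: (32, 61, 29, 36)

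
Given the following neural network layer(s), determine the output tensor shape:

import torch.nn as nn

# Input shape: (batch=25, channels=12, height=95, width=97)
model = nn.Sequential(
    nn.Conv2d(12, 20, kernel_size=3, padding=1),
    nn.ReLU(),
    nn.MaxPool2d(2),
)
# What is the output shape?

Input shape: (25, 12, 95, 97)
  -> after Conv2d: (25, 20, 95, 97)
  -> after ReLU: (25, 20, 95, 97)
Output shape: (25, 20, 47, 48)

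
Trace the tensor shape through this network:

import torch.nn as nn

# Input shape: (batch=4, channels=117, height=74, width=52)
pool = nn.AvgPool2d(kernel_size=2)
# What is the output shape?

Input shape: (4, 117, 74, 52)
Output shape: (4, 117, 37, 26)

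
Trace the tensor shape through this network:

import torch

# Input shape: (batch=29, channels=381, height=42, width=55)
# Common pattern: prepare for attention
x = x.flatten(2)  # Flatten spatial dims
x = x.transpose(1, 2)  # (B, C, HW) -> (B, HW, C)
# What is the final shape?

Input shape: (29, 381, 42, 55)
  -> after flatten(2): (29, 381, 2310)
Output shape: (29, 2310, 381)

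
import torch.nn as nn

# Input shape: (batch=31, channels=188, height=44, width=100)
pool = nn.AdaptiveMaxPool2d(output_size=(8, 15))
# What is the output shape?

Input shape: (31, 188, 44, 100)
Output shape: (31, 188, 8, 15)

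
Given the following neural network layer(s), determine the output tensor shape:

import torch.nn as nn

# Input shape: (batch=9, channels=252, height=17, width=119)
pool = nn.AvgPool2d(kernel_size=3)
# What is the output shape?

Input shape: (9, 252, 17, 119)
Output shape: (9, 252, 5, 39)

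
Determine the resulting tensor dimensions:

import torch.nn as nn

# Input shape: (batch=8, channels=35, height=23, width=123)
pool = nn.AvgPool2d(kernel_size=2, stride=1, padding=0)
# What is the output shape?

Input shape: (8, 35, 23, 123)
Output shape: (8, 35, 22, 122)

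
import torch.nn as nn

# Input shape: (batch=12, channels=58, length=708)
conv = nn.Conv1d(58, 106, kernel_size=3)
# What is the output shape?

Input shape: (12, 58, 708)
Output shape: (12, 106, 706)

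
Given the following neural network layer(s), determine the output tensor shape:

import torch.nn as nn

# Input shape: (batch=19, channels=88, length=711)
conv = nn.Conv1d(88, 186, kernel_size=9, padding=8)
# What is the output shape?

Input shape: (19, 88, 711)
Output shape: (19, 186, 719)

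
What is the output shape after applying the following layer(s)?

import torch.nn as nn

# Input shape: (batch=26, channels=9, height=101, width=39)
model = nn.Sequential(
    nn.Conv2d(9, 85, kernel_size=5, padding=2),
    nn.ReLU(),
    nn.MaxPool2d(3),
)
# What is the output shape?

Input shape: (26, 9, 101, 39)
  -> after Conv2d: (26, 85, 101, 39)
  -> after ReLU: (26, 85, 101, 39)
Output shape: (26, 85, 33, 13)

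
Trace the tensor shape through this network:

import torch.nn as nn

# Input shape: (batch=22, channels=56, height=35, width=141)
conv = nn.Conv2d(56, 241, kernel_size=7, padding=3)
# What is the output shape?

Input shape: (22, 56, 35, 141)
Output shape: (22, 241, 35, 141)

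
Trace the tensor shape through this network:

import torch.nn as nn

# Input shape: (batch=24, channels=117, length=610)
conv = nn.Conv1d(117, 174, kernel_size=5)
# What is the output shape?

Input shape: (24, 117, 610)
Output shape: (24, 174, 606)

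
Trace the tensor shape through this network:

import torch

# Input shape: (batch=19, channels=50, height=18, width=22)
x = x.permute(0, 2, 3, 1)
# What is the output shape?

Input shape: (19, 50, 18, 22)
Output shape: (19, 18, 22, 50)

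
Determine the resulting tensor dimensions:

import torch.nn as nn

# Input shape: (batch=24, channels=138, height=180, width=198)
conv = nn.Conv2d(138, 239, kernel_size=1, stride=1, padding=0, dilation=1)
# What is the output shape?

Input shape: (24, 138, 180, 198)
Output shape: (24, 239, 180, 198)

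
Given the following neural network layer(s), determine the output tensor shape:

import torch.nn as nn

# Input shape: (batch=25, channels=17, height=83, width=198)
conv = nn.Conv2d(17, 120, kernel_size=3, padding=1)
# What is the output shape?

Input shape: (25, 17, 83, 198)
Output shape: (25, 120, 83, 198)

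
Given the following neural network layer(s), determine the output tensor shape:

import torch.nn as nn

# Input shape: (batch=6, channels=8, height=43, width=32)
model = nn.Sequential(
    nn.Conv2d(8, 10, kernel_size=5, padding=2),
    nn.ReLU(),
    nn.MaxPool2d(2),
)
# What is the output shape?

Input shape: (6, 8, 43, 32)
  -> after Conv2d: (6, 10, 43, 32)
  -> after ReLU: (6, 10, 43, 32)
Output shape: (6, 10, 21, 16)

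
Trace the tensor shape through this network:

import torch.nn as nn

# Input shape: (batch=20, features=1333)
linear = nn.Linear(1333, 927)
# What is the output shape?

Input shape: (20, 1333)
Output shape: (20, 927)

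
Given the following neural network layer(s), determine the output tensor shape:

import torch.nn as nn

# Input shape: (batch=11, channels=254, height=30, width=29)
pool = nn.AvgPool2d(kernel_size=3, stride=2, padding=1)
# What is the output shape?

Input shape: (11, 254, 30, 29)
Output shape: (11, 254, 15, 15)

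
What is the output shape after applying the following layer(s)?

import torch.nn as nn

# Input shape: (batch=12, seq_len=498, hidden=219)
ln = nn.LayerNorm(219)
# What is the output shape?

Input shape: (12, 498, 219)
Output shape: (12, 498, 219)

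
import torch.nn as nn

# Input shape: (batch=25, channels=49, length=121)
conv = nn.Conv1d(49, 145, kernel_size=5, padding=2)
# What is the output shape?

Input shape: (25, 49, 121)
Output shape: (25, 145, 121)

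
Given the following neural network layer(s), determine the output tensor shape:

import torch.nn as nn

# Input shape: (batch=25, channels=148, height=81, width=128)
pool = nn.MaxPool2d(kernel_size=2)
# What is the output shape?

Input shape: (25, 148, 81, 128)
Output shape: (25, 148, 40, 64)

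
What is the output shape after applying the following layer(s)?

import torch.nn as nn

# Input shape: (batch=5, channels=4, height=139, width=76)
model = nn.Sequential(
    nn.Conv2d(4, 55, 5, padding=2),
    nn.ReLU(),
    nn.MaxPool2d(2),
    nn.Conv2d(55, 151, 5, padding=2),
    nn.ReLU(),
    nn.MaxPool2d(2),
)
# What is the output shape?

Input shape: (5, 4, 139, 76)
  -> after first Conv2d: (5, 55, 139, 76)
  -> after first MaxPool2d: (5, 55, 69, 38)
  -> after second Conv2d: (5, 151, 69, 38)
Output shape: (5, 151, 34, 19)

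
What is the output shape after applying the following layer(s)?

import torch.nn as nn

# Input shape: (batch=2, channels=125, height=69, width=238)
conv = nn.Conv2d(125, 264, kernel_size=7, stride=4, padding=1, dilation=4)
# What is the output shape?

Input shape: (2, 125, 69, 238)
Output shape: (2, 264, 12, 54)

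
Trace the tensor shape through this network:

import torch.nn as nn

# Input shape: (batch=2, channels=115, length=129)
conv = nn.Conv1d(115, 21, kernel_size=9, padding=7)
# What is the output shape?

Input shape: (2, 115, 129)
Output shape: (2, 21, 135)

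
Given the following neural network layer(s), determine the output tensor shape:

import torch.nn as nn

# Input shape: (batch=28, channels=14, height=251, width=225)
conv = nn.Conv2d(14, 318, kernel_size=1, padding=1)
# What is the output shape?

Input shape: (28, 14, 251, 225)
Output shape: (28, 318, 253, 227)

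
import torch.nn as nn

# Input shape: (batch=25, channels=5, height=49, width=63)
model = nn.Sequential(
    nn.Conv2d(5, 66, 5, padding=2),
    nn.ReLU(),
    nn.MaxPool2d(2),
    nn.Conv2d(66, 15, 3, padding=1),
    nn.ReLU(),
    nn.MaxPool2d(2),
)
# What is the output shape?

Input shape: (25, 5, 49, 63)
  -> after first Conv2d: (25, 66, 49, 63)
  -> after first MaxPool2d: (25, 66, 24, 31)
  -> after second Conv2d: (25, 15, 24, 31)
Output shape: (25, 15, 12, 15)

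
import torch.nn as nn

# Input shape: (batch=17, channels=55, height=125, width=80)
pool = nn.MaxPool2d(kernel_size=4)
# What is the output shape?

Input shape: (17, 55, 125, 80)
Output shape: (17, 55, 31, 20)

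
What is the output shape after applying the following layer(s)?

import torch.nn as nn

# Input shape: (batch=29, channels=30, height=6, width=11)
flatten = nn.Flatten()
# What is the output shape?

Input shape: (29, 30, 6, 11)
Output shape: (29, 1980)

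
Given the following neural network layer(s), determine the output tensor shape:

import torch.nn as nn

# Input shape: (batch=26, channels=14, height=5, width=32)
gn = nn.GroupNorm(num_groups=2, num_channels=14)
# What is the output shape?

Input shape: (26, 14, 5, 32)
Output shape: (26, 14, 5, 32)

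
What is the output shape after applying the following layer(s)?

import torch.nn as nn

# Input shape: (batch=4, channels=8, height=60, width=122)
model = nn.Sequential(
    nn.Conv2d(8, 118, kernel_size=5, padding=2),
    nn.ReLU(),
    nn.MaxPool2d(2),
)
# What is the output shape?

Input shape: (4, 8, 60, 122)
  -> after Conv2d: (4, 118, 60, 122)
  -> after ReLU: (4, 118, 60, 122)
Output shape: (4, 118, 30, 61)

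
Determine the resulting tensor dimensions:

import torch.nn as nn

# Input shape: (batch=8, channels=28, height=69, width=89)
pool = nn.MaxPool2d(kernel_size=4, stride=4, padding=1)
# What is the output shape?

Input shape: (8, 28, 69, 89)
Output shape: (8, 28, 17, 22)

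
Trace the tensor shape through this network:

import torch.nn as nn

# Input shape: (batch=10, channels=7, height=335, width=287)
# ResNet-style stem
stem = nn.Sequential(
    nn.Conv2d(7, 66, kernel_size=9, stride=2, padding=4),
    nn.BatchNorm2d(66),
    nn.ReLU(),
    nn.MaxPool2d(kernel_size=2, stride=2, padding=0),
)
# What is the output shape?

Input shape: (10, 7, 335, 287)
  -> after Conv2d 9x9 stride=2: (10, 66, 168, 144)
Output shape: (10, 66, 84, 72)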